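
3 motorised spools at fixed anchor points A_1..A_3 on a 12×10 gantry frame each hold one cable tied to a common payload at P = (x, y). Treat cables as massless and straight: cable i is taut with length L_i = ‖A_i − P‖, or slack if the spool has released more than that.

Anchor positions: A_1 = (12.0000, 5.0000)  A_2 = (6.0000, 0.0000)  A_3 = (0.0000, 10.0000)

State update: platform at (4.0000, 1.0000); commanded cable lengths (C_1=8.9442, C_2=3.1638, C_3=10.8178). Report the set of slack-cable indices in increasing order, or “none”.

2, 3

cable 1: √((8.0000)²+(4.0000)²)=8.9443, C_1=8.9442: taut
cable 2: √((2.0000)²+(-1.0000)²)=2.2361, C_2=3.1638: slack
cable 3: √((-4.0000)²+(9.0000)²)=9.8489, C_3=10.8178: slack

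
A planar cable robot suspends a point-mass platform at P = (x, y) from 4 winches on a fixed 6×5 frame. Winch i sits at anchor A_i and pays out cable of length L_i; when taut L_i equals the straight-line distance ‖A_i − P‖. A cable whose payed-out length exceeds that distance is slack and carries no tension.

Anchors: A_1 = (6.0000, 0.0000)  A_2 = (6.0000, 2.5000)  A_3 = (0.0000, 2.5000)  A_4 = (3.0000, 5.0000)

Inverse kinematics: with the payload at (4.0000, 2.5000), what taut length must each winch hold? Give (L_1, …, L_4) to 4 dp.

L_1 = √((6.0000−4.0000)² + (0.0000−2.5000)²) = 3.2016
L_2 = √((6.0000−4.0000)² + (2.5000−2.5000)²) = 2.0000
L_3 = √((0.0000−4.0000)² + (2.5000−2.5000)²) = 4.0000
L_4 = √((3.0000−4.0000)² + (5.0000−2.5000)²) = 2.6926

(3.2016, 2.0000, 4.0000, 2.6926)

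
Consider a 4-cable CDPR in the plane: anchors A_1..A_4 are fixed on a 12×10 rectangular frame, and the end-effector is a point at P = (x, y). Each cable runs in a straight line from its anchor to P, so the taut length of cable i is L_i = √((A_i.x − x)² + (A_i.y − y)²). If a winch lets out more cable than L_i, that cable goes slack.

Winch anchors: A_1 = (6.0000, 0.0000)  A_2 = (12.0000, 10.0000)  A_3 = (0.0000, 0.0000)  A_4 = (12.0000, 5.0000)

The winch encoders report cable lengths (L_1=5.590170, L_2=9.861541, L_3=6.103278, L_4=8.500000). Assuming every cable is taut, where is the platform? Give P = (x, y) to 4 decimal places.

(3.5000, 5.0000)

each cable: (A_i−P)·(A_i−P) = L_i²; let k_i = ‖A_i‖²−L_i²
k_1 = 36.0000+0.0000−31.2500 = 4.7500
row 1: -12.0000x − 20.0000y = -142.0000  (k_2=146.7500)
row 2: 12.0000x + 0.0000y = 42.0000  (k_3=-37.2500)
row 3: -12.0000x − 10.0000y = -92.0000  (k_4=96.7500)
Cramer on rows 1–2 → x = 3.5000, y = 5.0000
check cable 4: ‖A_4−P‖² = 72.2500 ≈ L_4² = 72.2500 ✓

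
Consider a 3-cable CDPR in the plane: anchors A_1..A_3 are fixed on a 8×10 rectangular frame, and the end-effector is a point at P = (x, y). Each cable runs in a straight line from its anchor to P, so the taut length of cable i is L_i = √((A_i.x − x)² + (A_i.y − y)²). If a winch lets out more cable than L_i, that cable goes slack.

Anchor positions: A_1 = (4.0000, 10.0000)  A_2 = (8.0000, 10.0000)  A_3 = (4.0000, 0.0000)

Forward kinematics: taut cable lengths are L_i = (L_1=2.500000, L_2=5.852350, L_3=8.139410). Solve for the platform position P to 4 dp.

each cable: (A_i−P)·(A_i−P) = L_i²; let c_i = ‖A_i‖²−L_i²
c_1 = 16.0000+100.0000−6.2500 = 109.7500
row 1: -8.0000x + 0.0000y = -20.0000  (c_2=129.7500)
row 2: 0.0000x + 20.0000y = 160.0000  (c_3=-50.2500)
Cramer on rows 1–2 → x = 2.5000, y = 8.0000

(2.5000, 8.0000)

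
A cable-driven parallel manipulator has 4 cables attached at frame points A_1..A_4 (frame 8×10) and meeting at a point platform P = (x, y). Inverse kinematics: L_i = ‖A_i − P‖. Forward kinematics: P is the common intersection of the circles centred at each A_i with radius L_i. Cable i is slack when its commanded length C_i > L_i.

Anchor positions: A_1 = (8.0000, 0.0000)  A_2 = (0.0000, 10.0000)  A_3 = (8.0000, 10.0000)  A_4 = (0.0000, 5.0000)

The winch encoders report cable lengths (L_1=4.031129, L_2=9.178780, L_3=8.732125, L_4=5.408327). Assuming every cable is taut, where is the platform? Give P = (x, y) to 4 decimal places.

expand ‖A_i−P‖²=L_i² and subtract eq 1 (c_i ≔ ‖A_i‖²−L_i²)
c_1 = 64.0000+0.0000−16.2500 = 47.7500
eq1−eq2 → [16.0000  -20.0000]·P = 32.0000
eq1−eq3 → [0.0000  -20.0000]·P = -40.0000
eq1−eq4 → [16.0000  -10.0000]·P = 52.0000
2×2 solve → P = (4.5000, 2.0000)
check cable 4: ‖A_4−P‖² = 29.2500 ≈ L_4² = 29.2500 ✓

(4.5000, 2.0000)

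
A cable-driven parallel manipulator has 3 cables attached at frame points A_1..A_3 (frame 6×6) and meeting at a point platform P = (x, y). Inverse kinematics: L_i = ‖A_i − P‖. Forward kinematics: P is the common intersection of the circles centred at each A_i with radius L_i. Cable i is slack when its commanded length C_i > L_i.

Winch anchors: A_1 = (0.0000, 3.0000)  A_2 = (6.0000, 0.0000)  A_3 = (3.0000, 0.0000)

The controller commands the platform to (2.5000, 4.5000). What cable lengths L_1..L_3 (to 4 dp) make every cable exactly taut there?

(2.9155, 5.7009, 4.5277)

L_1: Δ = A_1−P = (-2.5000, -1.5000) → ‖Δ‖ = √8.5000 = 2.9155
L_2: Δ = A_2−P = (3.5000, -4.5000) → ‖Δ‖ = √32.5000 = 5.7009
L_3: Δ = A_3−P = (0.5000, -4.5000) → ‖Δ‖ = √20.5000 = 4.5277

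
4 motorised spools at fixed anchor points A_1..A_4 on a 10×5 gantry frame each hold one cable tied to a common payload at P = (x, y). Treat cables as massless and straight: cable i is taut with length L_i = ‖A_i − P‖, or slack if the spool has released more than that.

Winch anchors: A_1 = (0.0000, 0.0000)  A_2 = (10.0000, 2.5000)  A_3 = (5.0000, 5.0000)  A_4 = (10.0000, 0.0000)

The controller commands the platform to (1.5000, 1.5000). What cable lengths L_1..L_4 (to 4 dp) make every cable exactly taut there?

L_1 = √((0.0000−1.5000)² + (0.0000−1.5000)²) = 2.1213
L_2 = √((10.0000−1.5000)² + (2.5000−1.5000)²) = 8.5586
L_3 = √((5.0000−1.5000)² + (5.0000−1.5000)²) = 4.9497
L_4 = √((10.0000−1.5000)² + (0.0000−1.5000)²) = 8.6313

(2.1213, 8.5586, 4.9497, 8.6313)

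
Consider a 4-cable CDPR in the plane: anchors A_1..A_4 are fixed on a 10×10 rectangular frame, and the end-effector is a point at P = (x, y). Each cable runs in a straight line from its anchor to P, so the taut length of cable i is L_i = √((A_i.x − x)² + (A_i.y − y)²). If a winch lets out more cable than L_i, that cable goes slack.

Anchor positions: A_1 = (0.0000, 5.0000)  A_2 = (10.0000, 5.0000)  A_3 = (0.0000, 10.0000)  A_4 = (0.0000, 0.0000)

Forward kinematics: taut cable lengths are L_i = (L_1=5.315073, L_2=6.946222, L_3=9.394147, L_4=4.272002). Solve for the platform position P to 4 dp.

circle eqns → linear via eq_j − eq_1; set q_j = A_j·A_j − L_j²
q_1 = 0.0000+25.0000−28.2500 = -3.2500
-20.0000·x + 0.0000·y = q_1−q_2 = -80.0000
0.0000·x − 10.0000·y = q_1−q_3 = -15.0000
0.0000·x + 10.0000·y = q_1−q_4 = 15.0000
solve first two rows → x=4.0000, y=1.5000
check cable 4: ‖A_4−P‖² = 18.2500 ≈ L_4² = 18.2500 ✓

(4.0000, 1.5000)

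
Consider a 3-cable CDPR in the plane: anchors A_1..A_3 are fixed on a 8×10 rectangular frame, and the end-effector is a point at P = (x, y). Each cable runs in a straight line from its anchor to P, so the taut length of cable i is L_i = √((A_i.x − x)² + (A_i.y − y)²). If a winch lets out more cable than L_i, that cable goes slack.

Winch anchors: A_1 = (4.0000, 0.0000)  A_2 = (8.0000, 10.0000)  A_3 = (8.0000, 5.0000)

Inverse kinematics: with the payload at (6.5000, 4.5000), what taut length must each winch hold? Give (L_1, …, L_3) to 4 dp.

(5.1478, 5.7009, 1.5811)

L_1: Δ = A_1−P = (-2.5000, -4.5000) → ‖Δ‖ = √26.5000 = 5.1478
L_2: Δ = A_2−P = (1.5000, 5.5000) → ‖Δ‖ = √32.5000 = 5.7009
L_3: Δ = A_3−P = (1.5000, 0.5000) → ‖Δ‖ = √2.5000 = 1.5811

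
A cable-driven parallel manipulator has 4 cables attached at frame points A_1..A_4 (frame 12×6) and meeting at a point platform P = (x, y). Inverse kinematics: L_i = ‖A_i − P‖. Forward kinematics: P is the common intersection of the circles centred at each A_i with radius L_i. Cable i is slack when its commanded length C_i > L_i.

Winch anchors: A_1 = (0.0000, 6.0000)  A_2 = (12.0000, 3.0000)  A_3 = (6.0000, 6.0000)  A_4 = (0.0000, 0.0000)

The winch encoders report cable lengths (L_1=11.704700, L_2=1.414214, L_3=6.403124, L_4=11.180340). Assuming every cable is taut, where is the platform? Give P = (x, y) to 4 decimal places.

circle eqns → linear via eq_j − eq_1; set q_j = A_j·A_j − L_j²
q_1 = 0.0000+36.0000−137.0000 = -101.0000
-24.0000·x + 6.0000·y = q_1−q_2 = -252.0000
-12.0000·x + 0.0000·y = q_1−q_3 = -132.0000
0.0000·x + 12.0000·y = q_1−q_4 = 24.0000
solve first two rows → x=11.0000, y=2.0000
check cable 4: ‖A_4−P‖² = 125.0000 ≈ L_4² = 125.0000 ✓

(11.0000, 2.0000)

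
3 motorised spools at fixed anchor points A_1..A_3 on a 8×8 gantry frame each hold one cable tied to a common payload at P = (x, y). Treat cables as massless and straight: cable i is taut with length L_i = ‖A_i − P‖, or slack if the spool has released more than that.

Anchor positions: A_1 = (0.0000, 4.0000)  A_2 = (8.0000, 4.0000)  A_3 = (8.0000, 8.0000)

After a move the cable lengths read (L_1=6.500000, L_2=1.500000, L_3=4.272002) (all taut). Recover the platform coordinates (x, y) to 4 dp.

(6.5000, 4.0000)

circle eqns → linear via eq_j − eq_1; set c_j = A_j·A_j − L_j²
c_1 = 0.0000+16.0000−42.2500 = -26.2500
-16.0000·x + 0.0000·y = c_1−c_2 = -104.0000
-16.0000·x − 8.0000·y = c_1−c_3 = -136.0000
solve first two rows → x=6.5000, y=4.0000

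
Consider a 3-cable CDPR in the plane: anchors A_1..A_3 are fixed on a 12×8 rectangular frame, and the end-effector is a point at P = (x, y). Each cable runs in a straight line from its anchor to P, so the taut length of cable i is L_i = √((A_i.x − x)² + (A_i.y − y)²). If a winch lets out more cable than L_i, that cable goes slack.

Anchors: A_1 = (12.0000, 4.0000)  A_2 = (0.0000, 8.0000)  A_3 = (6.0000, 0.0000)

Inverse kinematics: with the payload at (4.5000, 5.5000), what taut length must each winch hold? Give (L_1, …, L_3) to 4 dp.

cable 1: Δx=7.5000, Δy=-1.5000; L_1 = √(Δx²+Δy²) = 7.6485
cable 2: Δx=-4.5000, Δy=2.5000; L_2 = √(Δx²+Δy²) = 5.1478
cable 3: Δx=1.5000, Δy=-5.5000; L_3 = √(Δx²+Δy²) = 5.7009

(7.6485, 5.1478, 5.7009)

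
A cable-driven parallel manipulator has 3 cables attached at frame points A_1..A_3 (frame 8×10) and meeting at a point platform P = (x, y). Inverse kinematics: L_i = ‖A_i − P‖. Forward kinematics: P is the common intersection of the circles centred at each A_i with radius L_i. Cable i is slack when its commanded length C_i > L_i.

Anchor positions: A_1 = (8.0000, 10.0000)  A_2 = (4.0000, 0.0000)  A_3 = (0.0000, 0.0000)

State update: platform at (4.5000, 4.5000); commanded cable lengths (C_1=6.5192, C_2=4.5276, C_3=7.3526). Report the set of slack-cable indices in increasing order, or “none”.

cable 1: L_1 = ‖A_1−P‖ = 6.5192;  C_1 = 6.5192 → taut
cable 2: L_2 = ‖A_2−P‖ = 4.5277;  C_2 = 4.5276 → taut
cable 3: L_3 = ‖A_3−P‖ = 6.3640;  C_3 = 7.3526 → slack

3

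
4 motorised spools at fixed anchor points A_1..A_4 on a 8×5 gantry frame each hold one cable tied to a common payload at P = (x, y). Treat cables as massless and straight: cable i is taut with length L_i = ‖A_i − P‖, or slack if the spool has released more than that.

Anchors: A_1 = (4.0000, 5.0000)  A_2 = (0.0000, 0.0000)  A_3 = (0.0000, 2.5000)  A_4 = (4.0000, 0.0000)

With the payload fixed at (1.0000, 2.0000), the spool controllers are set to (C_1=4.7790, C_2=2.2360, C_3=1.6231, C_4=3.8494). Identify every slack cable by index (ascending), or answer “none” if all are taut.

i=1: geometric 4.2426 vs commanded 4.7790 ⇒ slack
i=2: geometric 2.2361 vs commanded 2.2360 ⇒ taut
i=3: geometric 1.1180 vs commanded 1.6231 ⇒ slack
i=4: geometric 3.6056 vs commanded 3.8494 ⇒ slack

1, 3, 4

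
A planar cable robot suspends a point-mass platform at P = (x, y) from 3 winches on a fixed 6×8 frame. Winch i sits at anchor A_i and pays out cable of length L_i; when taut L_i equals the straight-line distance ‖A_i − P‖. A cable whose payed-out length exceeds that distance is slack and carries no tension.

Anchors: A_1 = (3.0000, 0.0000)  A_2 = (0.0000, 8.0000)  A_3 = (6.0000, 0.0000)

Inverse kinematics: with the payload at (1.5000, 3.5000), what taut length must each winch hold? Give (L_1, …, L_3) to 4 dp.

cable 1: Δx=1.5000, Δy=-3.5000; L_1 = √(Δx²+Δy²) = 3.8079
cable 2: Δx=-1.5000, Δy=4.5000; L_2 = √(Δx²+Δy²) = 4.7434
cable 3: Δx=4.5000, Δy=-3.5000; L_3 = √(Δx²+Δy²) = 5.7009

(3.8079, 4.7434, 5.7009)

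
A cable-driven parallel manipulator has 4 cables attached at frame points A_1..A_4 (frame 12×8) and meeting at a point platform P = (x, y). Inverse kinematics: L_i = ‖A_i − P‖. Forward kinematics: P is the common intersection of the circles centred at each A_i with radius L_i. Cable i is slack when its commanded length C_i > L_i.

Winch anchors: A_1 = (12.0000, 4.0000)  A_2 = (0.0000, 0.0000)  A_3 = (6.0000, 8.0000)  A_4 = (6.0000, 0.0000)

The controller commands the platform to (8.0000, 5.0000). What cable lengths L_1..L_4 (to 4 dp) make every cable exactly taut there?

cable 1: Δx=4.0000, Δy=-1.0000; L_1 = √(Δx²+Δy²) = 4.1231
cable 2: Δx=-8.0000, Δy=-5.0000; L_2 = √(Δx²+Δy²) = 9.4340
cable 3: Δx=-2.0000, Δy=3.0000; L_3 = √(Δx²+Δy²) = 3.6056
cable 4: Δx=-2.0000, Δy=-5.0000; L_4 = √(Δx²+Δy²) = 5.3852

(4.1231, 9.4340, 3.6056, 5.3852)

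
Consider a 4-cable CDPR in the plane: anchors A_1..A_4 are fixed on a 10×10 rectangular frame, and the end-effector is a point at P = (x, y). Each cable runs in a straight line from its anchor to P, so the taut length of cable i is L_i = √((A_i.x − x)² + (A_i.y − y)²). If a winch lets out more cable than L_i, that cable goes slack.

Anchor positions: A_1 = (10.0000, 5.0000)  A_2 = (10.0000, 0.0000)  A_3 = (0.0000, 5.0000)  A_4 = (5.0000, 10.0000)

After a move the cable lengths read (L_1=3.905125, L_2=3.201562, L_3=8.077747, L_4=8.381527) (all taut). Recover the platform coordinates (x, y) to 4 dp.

each cable: (A_i−P)·(A_i−P) = L_i²; let c_i = ‖A_i‖²−L_i²
c_1 = 100.0000+25.0000−15.2500 = 109.7500
row 1: 0.0000x + 10.0000y = 20.0000  (c_2=89.7500)
row 2: 20.0000x + 0.0000y = 150.0000  (c_3=-40.2500)
row 3: 10.0000x − 10.0000y = 55.0000  (c_4=54.7500)
Cramer on rows 1–2 → x = 7.5000, y = 2.0000
check cable 4: ‖A_4−P‖² = 70.2500 ≈ L_4² = 70.2500 ✓

(7.5000, 2.0000)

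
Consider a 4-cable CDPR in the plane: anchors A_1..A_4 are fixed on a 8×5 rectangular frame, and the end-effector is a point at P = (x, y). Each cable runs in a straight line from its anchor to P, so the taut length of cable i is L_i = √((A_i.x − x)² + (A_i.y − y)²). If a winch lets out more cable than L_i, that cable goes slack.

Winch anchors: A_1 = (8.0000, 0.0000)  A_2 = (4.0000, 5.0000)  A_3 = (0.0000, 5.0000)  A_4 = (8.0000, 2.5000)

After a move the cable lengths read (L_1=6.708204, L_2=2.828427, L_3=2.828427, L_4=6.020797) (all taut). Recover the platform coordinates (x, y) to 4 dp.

circle eqns → linear via eq_j − eq_1; set q_j = A_j·A_j − L_j²
q_1 = 64.0000+0.0000−45.0000 = 19.0000
8.0000·x − 10.0000·y = q_1−q_2 = -14.0000
16.0000·x − 10.0000·y = q_1−q_3 = 2.0000
0.0000·x − 5.0000·y = q_1−q_4 = -15.0000
solve first two rows → x=2.0000, y=3.0000
check cable 4: ‖A_4−P‖² = 36.2500 ≈ L_4² = 36.2500 ✓

(2.0000, 3.0000)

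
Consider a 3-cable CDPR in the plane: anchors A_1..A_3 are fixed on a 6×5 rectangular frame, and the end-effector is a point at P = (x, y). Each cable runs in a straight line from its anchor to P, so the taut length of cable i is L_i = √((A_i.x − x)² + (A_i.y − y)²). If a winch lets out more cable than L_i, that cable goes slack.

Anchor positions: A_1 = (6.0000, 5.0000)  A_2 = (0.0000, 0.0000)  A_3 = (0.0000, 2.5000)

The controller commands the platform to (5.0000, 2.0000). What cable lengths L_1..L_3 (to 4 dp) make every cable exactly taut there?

(3.1623, 5.3852, 5.0249)

L_1 = √((6.0000−5.0000)² + (5.0000−2.0000)²) = 3.1623
L_2 = √((0.0000−5.0000)² + (0.0000−2.0000)²) = 5.3852
L_3 = √((0.0000−5.0000)² + (2.5000−2.0000)²) = 5.0249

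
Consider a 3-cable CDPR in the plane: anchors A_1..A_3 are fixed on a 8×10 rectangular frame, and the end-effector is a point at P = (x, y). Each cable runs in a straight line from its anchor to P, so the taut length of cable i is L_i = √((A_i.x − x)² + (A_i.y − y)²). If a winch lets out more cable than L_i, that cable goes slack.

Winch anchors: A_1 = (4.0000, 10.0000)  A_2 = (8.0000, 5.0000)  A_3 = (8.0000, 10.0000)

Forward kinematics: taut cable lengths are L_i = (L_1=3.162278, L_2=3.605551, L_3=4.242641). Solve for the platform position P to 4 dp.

(5.0000, 7.0000)

expand ‖A_i−P‖²=L_i² and subtract eq 1 (c_i ≔ ‖A_i‖²−L_i²)
c_1 = 16.0000+100.0000−10.0000 = 106.0000
eq1−eq2 → [-8.0000  10.0000]·P = 30.0000
eq1−eq3 → [-8.0000  0.0000]·P = -40.0000
2×2 solve → P = (5.0000, 7.0000)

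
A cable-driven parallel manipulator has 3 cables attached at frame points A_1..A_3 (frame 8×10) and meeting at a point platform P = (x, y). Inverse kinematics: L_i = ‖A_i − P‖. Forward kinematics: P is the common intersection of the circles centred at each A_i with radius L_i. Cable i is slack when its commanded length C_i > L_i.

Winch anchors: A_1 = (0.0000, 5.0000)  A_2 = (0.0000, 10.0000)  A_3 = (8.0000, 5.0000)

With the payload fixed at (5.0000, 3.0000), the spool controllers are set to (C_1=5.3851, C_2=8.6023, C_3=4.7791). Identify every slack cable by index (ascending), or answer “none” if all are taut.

i=1: geometric 5.3852 vs commanded 5.3851 ⇒ taut
i=2: geometric 8.6023 vs commanded 8.6023 ⇒ taut
i=3: geometric 3.6056 vs commanded 4.7791 ⇒ slack

3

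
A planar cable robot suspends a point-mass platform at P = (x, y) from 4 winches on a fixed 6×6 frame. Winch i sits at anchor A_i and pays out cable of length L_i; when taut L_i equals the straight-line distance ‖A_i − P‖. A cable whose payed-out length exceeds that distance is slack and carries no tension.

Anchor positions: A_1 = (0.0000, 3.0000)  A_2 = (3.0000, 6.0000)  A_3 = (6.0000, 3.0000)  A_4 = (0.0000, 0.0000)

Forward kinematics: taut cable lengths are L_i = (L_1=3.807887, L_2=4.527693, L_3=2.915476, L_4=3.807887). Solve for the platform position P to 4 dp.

each cable: (A_i−P)·(A_i−P) = L_i²; let c_i = ‖A_i‖²−L_i²
c_1 = 0.0000+9.0000−14.5000 = -5.5000
row 1: -6.0000x − 6.0000y = -30.0000  (c_2=24.5000)
row 2: -12.0000x + 0.0000y = -42.0000  (c_3=36.5000)
row 3: 0.0000x + 6.0000y = 9.0000  (c_4=-14.5000)
Cramer on rows 1–2 → x = 3.5000, y = 1.5000
check cable 4: ‖A_4−P‖² = 14.5000 ≈ L_4² = 14.5000 ✓

(3.5000, 1.5000)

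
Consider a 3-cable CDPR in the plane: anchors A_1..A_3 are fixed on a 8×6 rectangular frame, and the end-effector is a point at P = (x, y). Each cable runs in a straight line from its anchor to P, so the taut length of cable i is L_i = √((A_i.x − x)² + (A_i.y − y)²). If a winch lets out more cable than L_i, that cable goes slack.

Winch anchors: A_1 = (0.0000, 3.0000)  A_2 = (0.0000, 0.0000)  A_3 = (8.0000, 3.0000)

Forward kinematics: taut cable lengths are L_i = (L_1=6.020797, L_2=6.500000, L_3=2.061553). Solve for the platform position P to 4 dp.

circle eqns → linear via eq_j − eq_1; set k_j = A_j·A_j − L_j²
k_1 = 0.0000+9.0000−36.2500 = -27.2500
0.0000·x + 6.0000·y = k_1−k_2 = 15.0000
-16.0000·x + 0.0000·y = k_1−k_3 = -96.0000
solve first two rows → x=6.0000, y=2.5000

(6.0000, 2.5000)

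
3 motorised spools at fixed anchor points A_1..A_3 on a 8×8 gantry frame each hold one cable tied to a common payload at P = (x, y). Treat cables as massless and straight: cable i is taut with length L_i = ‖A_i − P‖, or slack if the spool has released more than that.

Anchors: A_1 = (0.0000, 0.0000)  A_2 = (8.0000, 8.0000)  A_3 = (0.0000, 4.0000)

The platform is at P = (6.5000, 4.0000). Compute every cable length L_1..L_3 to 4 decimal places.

(7.6322, 4.2720, 6.5000)

L_1: Δ = A_1−P = (-6.5000, -4.0000) → ‖Δ‖ = √58.2500 = 7.6322
L_2: Δ = A_2−P = (1.5000, 4.0000) → ‖Δ‖ = √18.2500 = 4.2720
L_3: Δ = A_3−P = (-6.5000, 0.0000) → ‖Δ‖ = √42.2500 = 6.5000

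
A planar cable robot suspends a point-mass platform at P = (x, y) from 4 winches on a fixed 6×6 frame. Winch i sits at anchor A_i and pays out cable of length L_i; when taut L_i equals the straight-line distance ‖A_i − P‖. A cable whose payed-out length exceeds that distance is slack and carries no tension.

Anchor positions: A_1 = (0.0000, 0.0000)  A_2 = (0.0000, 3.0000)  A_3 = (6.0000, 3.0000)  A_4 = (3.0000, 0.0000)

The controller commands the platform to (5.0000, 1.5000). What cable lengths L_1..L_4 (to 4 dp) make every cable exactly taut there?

(5.2202, 5.2202, 1.8028, 2.5000)

cable 1: Δx=-5.0000, Δy=-1.5000; L_1 = √(Δx²+Δy²) = 5.2202
cable 2: Δx=-5.0000, Δy=1.5000; L_2 = √(Δx²+Δy²) = 5.2202
cable 3: Δx=1.0000, Δy=1.5000; L_3 = √(Δx²+Δy²) = 1.8028
cable 4: Δx=-2.0000, Δy=-1.5000; L_4 = √(Δx²+Δy²) = 2.5000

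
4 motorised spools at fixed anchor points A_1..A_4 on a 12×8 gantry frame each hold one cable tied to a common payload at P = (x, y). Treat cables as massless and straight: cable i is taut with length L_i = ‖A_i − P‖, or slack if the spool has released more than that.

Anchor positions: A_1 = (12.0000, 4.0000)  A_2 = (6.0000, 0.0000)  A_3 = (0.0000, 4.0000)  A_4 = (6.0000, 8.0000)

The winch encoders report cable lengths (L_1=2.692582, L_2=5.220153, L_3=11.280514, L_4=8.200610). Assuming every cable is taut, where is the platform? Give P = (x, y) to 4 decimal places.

circle eqns → linear via eq_j − eq_1; set c_j = A_j·A_j − L_j²
c_1 = 144.0000+16.0000−7.2500 = 152.7500
12.0000·x + 8.0000·y = c_1−c_2 = 144.0000
24.0000·x + 0.0000·y = c_1−c_3 = 264.0000
12.0000·x − 8.0000·y = c_1−c_4 = 120.0000
solve first two rows → x=11.0000, y=1.5000
check cable 4: ‖A_4−P‖² = 67.2500 ≈ L_4² = 67.2500 ✓

(11.0000, 1.5000)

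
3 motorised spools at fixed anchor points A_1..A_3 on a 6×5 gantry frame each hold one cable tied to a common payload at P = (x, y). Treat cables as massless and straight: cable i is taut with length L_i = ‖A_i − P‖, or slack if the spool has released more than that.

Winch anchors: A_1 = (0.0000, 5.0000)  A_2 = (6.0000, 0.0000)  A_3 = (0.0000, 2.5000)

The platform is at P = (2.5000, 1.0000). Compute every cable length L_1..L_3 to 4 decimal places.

L_1: Δ = A_1−P = (-2.5000, 4.0000) → ‖Δ‖ = √22.2500 = 4.7170
L_2: Δ = A_2−P = (3.5000, -1.0000) → ‖Δ‖ = √13.2500 = 3.6401
L_3: Δ = A_3−P = (-2.5000, 1.5000) → ‖Δ‖ = √8.5000 = 2.9155

(4.7170, 3.6401, 2.9155)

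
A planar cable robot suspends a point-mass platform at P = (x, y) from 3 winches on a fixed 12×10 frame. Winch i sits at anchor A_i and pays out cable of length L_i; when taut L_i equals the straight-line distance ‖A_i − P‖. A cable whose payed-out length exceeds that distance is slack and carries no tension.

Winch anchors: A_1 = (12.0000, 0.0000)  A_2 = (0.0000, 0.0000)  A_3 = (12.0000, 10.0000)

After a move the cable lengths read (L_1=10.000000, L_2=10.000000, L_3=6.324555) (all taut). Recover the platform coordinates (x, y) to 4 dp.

circle eqns → linear via eq_j − eq_1; set k_j = A_j·A_j − L_j²
k_1 = 144.0000+0.0000−100.0000 = 44.0000
24.0000·x + 0.0000·y = k_1−k_2 = 144.0000
0.0000·x − 20.0000·y = k_1−k_3 = -160.0000
solve first two rows → x=6.0000, y=8.0000

(6.0000, 8.0000)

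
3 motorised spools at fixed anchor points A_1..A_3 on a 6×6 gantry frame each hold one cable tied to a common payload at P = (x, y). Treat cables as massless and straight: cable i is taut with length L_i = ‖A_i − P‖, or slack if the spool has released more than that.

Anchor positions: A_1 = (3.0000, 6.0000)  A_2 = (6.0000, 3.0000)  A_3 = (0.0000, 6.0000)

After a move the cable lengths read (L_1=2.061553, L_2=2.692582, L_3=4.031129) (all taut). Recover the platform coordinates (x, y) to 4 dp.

(3.5000, 4.0000)

expand ‖A_i−P‖²=L_i² and subtract eq 1 (c_i ≔ ‖A_i‖²−L_i²)
c_1 = 9.0000+36.0000−4.2500 = 40.7500
eq1−eq2 → [-6.0000  6.0000]·P = 3.0000
eq1−eq3 → [6.0000  0.0000]·P = 21.0000
2×2 solve → P = (3.5000, 4.0000)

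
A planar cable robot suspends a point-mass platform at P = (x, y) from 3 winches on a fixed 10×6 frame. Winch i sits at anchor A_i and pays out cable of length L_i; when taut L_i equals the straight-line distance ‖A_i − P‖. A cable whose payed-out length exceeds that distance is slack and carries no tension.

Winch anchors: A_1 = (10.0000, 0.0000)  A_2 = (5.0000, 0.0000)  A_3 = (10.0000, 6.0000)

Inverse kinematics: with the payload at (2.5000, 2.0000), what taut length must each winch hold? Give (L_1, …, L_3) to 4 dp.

L_1: Δ = A_1−P = (7.5000, -2.0000) → ‖Δ‖ = √60.2500 = 7.7621
L_2: Δ = A_2−P = (2.5000, -2.0000) → ‖Δ‖ = √10.2500 = 3.2016
L_3: Δ = A_3−P = (7.5000, 4.0000) → ‖Δ‖ = √72.2500 = 8.5000

(7.7621, 3.2016, 8.5000)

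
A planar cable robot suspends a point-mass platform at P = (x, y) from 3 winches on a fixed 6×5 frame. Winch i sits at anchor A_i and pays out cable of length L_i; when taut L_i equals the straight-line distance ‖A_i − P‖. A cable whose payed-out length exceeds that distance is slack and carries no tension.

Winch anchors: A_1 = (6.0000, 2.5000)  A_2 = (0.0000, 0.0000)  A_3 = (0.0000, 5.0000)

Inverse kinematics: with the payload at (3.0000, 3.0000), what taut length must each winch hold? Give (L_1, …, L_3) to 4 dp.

(3.0414, 4.2426, 3.6056)

L_1 = √((6.0000−3.0000)² + (2.5000−3.0000)²) = 3.0414
L_2 = √((0.0000−3.0000)² + (0.0000−3.0000)²) = 4.2426
L_3 = √((0.0000−3.0000)² + (5.0000−3.0000)²) = 3.6056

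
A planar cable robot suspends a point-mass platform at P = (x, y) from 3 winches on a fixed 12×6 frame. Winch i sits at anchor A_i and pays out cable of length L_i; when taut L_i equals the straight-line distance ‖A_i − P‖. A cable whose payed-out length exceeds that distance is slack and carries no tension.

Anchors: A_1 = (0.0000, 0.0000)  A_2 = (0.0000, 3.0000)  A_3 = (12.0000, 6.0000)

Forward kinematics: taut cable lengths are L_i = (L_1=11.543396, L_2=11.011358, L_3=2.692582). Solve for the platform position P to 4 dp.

circle eqns → linear via eq_j − eq_1; set k_j = A_j·A_j − L_j²
k_1 = 0.0000+0.0000−133.2500 = -133.2500
0.0000·x − 6.0000·y = k_1−k_2 = -21.0000
-24.0000·x − 12.0000·y = k_1−k_3 = -306.0000
solve first two rows → x=11.0000, y=3.5000

(11.0000, 3.5000)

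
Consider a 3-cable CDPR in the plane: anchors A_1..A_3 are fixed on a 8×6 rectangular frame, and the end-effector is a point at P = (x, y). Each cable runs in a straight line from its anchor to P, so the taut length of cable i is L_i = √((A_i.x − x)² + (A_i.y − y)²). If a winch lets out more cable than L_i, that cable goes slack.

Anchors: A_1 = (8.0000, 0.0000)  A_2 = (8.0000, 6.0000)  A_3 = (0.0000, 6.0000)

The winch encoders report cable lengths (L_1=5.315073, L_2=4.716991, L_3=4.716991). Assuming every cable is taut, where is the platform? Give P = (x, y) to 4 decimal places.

(4.0000, 3.5000)

expand ‖A_i−P‖²=L_i² and subtract eq 1 (k_i ≔ ‖A_i‖²−L_i²)
k_1 = 64.0000+0.0000−28.2500 = 35.7500
eq1−eq2 → [0.0000  -12.0000]·P = -42.0000
eq1−eq3 → [16.0000  -12.0000]·P = 22.0000
2×2 solve → P = (4.0000, 3.5000)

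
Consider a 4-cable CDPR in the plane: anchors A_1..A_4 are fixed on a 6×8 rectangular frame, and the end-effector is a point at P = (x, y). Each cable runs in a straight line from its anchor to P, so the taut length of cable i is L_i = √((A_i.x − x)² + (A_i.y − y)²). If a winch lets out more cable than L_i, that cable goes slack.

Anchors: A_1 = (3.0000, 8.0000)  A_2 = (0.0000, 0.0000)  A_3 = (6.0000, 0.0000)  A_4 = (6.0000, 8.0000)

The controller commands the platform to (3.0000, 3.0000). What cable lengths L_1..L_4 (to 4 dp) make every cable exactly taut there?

(5.0000, 4.2426, 4.2426, 5.8310)

L_1 = √((3.0000−3.0000)² + (8.0000−3.0000)²) = 5.0000
L_2 = √((0.0000−3.0000)² + (0.0000−3.0000)²) = 4.2426
L_3 = √((6.0000−3.0000)² + (0.0000−3.0000)²) = 4.2426
L_4 = √((6.0000−3.0000)² + (8.0000−3.0000)²) = 5.8310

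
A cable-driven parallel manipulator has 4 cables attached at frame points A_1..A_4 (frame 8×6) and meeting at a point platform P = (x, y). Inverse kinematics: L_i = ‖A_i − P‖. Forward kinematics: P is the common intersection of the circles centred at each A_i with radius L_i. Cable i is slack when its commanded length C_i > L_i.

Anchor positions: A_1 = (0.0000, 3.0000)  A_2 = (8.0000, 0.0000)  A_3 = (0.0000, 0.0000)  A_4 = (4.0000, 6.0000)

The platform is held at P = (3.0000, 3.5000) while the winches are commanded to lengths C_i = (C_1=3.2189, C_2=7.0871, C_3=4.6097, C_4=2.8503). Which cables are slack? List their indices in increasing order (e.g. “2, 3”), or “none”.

1, 2, 4

cable 1: √((-3.0000)²+(-0.5000)²)=3.0414, C_1=3.2189: slack
cable 2: √((5.0000)²+(-3.5000)²)=6.1033, C_2=7.0871: slack
cable 3: √((-3.0000)²+(-3.5000)²)=4.6098, C_3=4.6097: taut
cable 4: √((1.0000)²+(2.5000)²)=2.6926, C_4=2.8503: slack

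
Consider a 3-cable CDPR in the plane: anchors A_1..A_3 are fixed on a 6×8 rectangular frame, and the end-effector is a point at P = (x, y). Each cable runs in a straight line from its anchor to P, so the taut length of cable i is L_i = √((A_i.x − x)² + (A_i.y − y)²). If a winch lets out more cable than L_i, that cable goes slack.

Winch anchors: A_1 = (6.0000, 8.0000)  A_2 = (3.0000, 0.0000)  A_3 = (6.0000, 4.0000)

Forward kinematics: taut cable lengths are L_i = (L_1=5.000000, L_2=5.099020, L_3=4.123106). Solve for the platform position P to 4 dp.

(2.0000, 5.0000)

circle eqns → linear via eq_j − eq_1; set c_j = A_j·A_j − L_j²
c_1 = 36.0000+64.0000−25.0000 = 75.0000
6.0000·x + 16.0000·y = c_1−c_2 = 92.0000
0.0000·x + 8.0000·y = c_1−c_3 = 40.0000
solve first two rows → x=2.0000, y=5.0000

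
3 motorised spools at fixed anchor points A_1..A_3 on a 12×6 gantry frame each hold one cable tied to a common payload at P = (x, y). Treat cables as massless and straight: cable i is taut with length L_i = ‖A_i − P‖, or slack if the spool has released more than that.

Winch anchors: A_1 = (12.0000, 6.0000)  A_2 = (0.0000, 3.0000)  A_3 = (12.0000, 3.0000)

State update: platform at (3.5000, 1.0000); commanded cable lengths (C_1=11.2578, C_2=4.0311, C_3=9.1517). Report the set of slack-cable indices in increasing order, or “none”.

1, 3

i=1: geometric 9.8615 vs commanded 11.2578 ⇒ slack
i=2: geometric 4.0311 vs commanded 4.0311 ⇒ taut
i=3: geometric 8.7321 vs commanded 9.1517 ⇒ slack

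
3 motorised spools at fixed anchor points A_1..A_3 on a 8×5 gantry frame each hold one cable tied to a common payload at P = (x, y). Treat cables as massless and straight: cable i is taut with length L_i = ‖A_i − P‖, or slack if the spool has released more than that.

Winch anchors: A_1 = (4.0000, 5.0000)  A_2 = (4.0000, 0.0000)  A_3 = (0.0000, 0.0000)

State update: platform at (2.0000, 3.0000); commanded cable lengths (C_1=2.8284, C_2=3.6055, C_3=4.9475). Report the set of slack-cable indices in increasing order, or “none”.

cable 1: L_1 = ‖A_1−P‖ = 2.8284;  C_1 = 2.8284 → taut
cable 2: L_2 = ‖A_2−P‖ = 3.6056;  C_2 = 3.6055 → taut
cable 3: L_3 = ‖A_3−P‖ = 3.6056;  C_3 = 4.9475 → slack

3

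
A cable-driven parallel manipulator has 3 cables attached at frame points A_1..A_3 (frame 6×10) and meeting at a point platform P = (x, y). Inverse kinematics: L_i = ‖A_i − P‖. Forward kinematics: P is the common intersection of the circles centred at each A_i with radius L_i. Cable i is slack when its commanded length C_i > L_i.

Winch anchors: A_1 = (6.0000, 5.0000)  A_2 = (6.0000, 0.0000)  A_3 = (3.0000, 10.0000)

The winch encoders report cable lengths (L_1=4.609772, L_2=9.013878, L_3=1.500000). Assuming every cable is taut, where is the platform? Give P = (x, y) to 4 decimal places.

(3.0000, 8.5000)

each cable: (A_i−P)·(A_i−P) = L_i²; let k_i = ‖A_i‖²−L_i²
k_1 = 36.0000+25.0000−21.2500 = 39.7500
row 1: 0.0000x + 10.0000y = 85.0000  (k_2=-45.2500)
row 2: 6.0000x − 10.0000y = -67.0000  (k_3=106.7500)
Cramer on rows 1–2 → x = 3.0000, y = 8.5000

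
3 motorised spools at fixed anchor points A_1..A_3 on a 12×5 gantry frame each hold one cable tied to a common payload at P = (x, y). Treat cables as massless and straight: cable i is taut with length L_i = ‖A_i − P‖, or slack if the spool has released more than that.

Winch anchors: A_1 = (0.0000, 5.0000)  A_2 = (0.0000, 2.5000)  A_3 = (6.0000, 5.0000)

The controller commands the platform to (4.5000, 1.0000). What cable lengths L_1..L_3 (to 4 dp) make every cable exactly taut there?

L_1 = √((0.0000−4.5000)² + (5.0000−1.0000)²) = 6.0208
L_2 = √((0.0000−4.5000)² + (2.5000−1.0000)²) = 4.7434
L_3 = √((6.0000−4.5000)² + (5.0000−1.0000)²) = 4.2720

(6.0208, 4.7434, 4.2720)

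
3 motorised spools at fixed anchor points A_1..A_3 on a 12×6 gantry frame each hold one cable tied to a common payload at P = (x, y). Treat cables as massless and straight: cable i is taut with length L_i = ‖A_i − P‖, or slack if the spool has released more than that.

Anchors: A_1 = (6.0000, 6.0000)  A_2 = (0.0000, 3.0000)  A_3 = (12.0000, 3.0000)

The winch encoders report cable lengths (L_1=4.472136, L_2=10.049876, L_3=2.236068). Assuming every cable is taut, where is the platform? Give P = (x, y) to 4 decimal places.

expand ‖A_i−P‖²=L_i² and subtract eq 1 (k_i ≔ ‖A_i‖²−L_i²)
k_1 = 36.0000+36.0000−20.0000 = 52.0000
eq1−eq2 → [12.0000  6.0000]·P = 144.0000
eq1−eq3 → [-12.0000  6.0000]·P = -96.0000
2×2 solve → P = (10.0000, 4.0000)

(10.0000, 4.0000)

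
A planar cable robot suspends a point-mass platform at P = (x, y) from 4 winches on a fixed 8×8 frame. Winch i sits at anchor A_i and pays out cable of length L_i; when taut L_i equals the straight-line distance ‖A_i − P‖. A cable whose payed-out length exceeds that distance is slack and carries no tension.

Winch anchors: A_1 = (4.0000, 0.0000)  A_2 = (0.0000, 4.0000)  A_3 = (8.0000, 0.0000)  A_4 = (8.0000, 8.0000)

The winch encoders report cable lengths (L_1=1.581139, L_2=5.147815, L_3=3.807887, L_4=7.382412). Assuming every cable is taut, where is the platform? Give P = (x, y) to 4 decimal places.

each cable: (A_i−P)·(A_i−P) = L_i²; let c_i = ‖A_i‖²−L_i²
c_1 = 16.0000+0.0000−2.5000 = 13.5000
row 1: 8.0000x − 8.0000y = 24.0000  (c_2=-10.5000)
row 2: -8.0000x + 0.0000y = -36.0000  (c_3=49.5000)
row 3: -8.0000x − 16.0000y = -60.0000  (c_4=73.5000)
Cramer on rows 1–2 → x = 4.5000, y = 1.5000
check cable 4: ‖A_4−P‖² = 54.5000 ≈ L_4² = 54.5000 ✓

(4.5000, 1.5000)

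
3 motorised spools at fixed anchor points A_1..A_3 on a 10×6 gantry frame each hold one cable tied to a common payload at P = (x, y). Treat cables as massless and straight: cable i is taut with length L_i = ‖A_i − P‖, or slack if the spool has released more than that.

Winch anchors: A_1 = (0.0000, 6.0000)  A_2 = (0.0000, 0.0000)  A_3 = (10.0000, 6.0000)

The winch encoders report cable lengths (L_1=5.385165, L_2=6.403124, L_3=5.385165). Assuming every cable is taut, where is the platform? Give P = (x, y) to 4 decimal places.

(5.0000, 4.0000)

each cable: (A_i−P)·(A_i−P) = L_i²; let q_i = ‖A_i‖²−L_i²
q_1 = 0.0000+36.0000−29.0000 = 7.0000
row 1: 0.0000x + 12.0000y = 48.0000  (q_2=-41.0000)
row 2: -20.0000x + 0.0000y = -100.0000  (q_3=107.0000)
Cramer on rows 1–2 → x = 5.0000, y = 4.0000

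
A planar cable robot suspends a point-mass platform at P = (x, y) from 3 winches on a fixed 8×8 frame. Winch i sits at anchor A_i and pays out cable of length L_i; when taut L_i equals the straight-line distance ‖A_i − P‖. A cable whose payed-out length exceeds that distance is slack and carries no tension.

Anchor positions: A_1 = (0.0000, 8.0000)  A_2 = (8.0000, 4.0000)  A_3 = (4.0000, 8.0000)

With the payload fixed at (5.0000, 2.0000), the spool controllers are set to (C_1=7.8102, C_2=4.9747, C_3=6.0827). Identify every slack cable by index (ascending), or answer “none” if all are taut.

2

i=1: geometric 7.8102 vs commanded 7.8102 ⇒ taut
i=2: geometric 3.6056 vs commanded 4.9747 ⇒ slack
i=3: geometric 6.0828 vs commanded 6.0827 ⇒ taut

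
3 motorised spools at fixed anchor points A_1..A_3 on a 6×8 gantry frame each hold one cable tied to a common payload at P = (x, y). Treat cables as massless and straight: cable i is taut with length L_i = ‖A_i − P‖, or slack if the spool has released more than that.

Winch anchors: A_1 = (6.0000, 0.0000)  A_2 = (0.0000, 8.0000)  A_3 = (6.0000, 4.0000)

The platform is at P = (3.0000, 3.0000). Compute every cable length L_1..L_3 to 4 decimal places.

(4.2426, 5.8310, 3.1623)

L_1: Δ = A_1−P = (3.0000, -3.0000) → ‖Δ‖ = √18.0000 = 4.2426
L_2: Δ = A_2−P = (-3.0000, 5.0000) → ‖Δ‖ = √34.0000 = 5.8310
L_3: Δ = A_3−P = (3.0000, 1.0000) → ‖Δ‖ = √10.0000 = 3.1623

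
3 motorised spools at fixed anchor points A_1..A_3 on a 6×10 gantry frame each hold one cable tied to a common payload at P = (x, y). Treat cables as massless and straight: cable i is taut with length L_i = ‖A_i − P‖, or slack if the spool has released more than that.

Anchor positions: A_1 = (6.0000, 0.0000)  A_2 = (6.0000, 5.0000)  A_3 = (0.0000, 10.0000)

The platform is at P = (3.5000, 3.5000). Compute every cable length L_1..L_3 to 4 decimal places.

(4.3012, 2.9155, 7.3824)

cable 1: Δx=2.5000, Δy=-3.5000; L_1 = √(Δx²+Δy²) = 4.3012
cable 2: Δx=2.5000, Δy=1.5000; L_2 = √(Δx²+Δy²) = 2.9155
cable 3: Δx=-3.5000, Δy=6.5000; L_3 = √(Δx²+Δy²) = 7.3824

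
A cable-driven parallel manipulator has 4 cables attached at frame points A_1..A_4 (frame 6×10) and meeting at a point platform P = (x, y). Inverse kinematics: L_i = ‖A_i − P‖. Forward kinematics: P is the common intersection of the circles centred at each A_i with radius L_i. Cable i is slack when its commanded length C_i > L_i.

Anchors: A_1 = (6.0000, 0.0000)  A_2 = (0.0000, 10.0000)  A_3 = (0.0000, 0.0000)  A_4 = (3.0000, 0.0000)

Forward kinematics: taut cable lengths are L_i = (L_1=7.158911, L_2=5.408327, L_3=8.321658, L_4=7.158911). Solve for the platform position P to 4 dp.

circle eqns → linear via eq_j − eq_1; set q_j = A_j·A_j − L_j²
q_1 = 36.0000+0.0000−51.2500 = -15.2500
12.0000·x − 20.0000·y = q_1−q_2 = -86.0000
12.0000·x + 0.0000·y = q_1−q_3 = 54.0000
6.0000·x + 0.0000·y = q_1−q_4 = 27.0000
solve first two rows → x=4.5000, y=7.0000
check cable 4: ‖A_4−P‖² = 51.2500 ≈ L_4² = 51.2500 ✓

(4.5000, 7.0000)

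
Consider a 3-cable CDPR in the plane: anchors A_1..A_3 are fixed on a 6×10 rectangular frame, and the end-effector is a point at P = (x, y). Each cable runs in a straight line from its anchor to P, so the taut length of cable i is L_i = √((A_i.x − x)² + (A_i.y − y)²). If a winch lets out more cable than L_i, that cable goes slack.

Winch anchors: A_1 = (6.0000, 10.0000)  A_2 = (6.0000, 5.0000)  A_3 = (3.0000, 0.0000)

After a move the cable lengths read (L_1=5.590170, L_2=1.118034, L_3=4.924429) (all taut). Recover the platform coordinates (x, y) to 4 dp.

each cable: (A_i−P)·(A_i−P) = L_i²; let c_i = ‖A_i‖²−L_i²
c_1 = 36.0000+100.0000−31.2500 = 104.7500
row 1: 0.0000x + 10.0000y = 45.0000  (c_2=59.7500)
row 2: 6.0000x + 20.0000y = 120.0000  (c_3=-15.2500)
Cramer on rows 1–2 → x = 5.0000, y = 4.5000

(5.0000, 4.5000)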